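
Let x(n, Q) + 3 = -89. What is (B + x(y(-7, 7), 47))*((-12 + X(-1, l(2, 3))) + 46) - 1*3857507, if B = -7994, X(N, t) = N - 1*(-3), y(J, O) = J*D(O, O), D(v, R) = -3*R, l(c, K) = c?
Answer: -4148603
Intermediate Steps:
y(J, O) = -3*J*O (y(J, O) = J*(-3*O) = -3*J*O)
x(n, Q) = -92 (x(n, Q) = -3 - 89 = -92)
X(N, t) = 3 + N (X(N, t) = N + 3 = 3 + N)
(B + x(y(-7, 7), 47))*((-12 + X(-1, l(2, 3))) + 46) - 1*3857507 = (-7994 - 92)*((-12 + (3 - 1)) + 46) - 1*3857507 = -8086*((-12 + 2) + 46) - 3857507 = -8086*(-10 + 46) - 3857507 = -8086*36 - 3857507 = -291096 - 3857507 = -4148603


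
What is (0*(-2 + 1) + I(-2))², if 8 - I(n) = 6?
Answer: 4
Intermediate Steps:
I(n) = 2 (I(n) = 8 - 1*6 = 8 - 6 = 2)
(0*(-2 + 1) + I(-2))² = (0*(-2 + 1) + 2)² = (0*(-1) + 2)² = (0 + 2)² = 2² = 4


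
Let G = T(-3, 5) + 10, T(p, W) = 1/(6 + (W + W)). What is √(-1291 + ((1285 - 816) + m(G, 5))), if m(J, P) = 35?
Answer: I*√787 ≈ 28.054*I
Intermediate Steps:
T(p, W) = 1/(6 + 2*W)
G = 161/16 (G = 1/(2*(3 + 5)) + 10 = (½)/8 + 10 = (½)*(⅛) + 10 = 1/16 + 10 = 161/16 ≈ 10.063)
√(-1291 + ((1285 - 816) + m(G, 5))) = √(-1291 + ((1285 - 816) + 35)) = √(-1291 + (469 + 35)) = √(-1291 + 504) = √(-787) = I*√787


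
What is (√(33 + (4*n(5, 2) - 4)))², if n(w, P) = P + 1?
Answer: 41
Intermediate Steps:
n(w, P) = 1 + P
(√(33 + (4*n(5, 2) - 4)))² = (√(33 + (4*(1 + 2) - 4)))² = (√(33 + (4*3 - 4)))² = (√(33 + (12 - 4)))² = (√(33 + 8))² = (√41)² = 41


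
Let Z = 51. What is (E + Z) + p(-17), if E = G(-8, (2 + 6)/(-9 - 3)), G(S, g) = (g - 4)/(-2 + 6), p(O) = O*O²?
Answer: -29179/6 ≈ -4863.2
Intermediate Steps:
p(O) = O³
G(S, g) = -1 + g/4 (G(S, g) = (-4 + g)/4 = (-4 + g)*(¼) = -1 + g/4)
E = -7/6 (E = -1 + ((2 + 6)/(-9 - 3))/4 = -1 + (8/(-12))/4 = -1 + (8*(-1/12))/4 = -1 + (¼)*(-⅔) = -1 - ⅙ = -7/6 ≈ -1.1667)
(E + Z) + p(-17) = (-7/6 + 51) + (-17)³ = 299/6 - 4913 = -29179/6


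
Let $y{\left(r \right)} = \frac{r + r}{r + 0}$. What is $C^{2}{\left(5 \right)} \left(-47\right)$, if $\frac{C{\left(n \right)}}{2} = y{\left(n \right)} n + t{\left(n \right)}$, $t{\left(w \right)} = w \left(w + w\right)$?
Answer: $-676800$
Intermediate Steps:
$y{\left(r \right)} = 2$ ($y{\left(r \right)} = \frac{2 r}{r} = 2$)
$t{\left(w \right)} = 2 w^{2}$ ($t{\left(w \right)} = w 2 w = 2 w^{2}$)
$C{\left(n \right)} = 4 n + 4 n^{2}$ ($C{\left(n \right)} = 2 \left(2 n + 2 n^{2}\right) = 4 n + 4 n^{2}$)
$C^{2}{\left(5 \right)} \left(-47\right) = \left(4 \cdot 5 \left(1 + 5\right)\right)^{2} \left(-47\right) = \left(4 \cdot 5 \cdot 6\right)^{2} \left(-47\right) = 120^{2} \left(-47\right) = 14400 \left(-47\right) = -676800$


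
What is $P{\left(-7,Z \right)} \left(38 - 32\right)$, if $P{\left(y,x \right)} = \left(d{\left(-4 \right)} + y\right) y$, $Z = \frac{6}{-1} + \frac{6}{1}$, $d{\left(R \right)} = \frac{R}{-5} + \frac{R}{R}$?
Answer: $\frac{1092}{5} \approx 218.4$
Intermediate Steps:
$d{\left(R \right)} = 1 - \frac{R}{5}$ ($d{\left(R \right)} = R \left(- \frac{1}{5}\right) + 1 = - \frac{R}{5} + 1 = 1 - \frac{R}{5}$)
$Z = 0$ ($Z = 6 \left(-1\right) + 6 \cdot 1 = -6 + 6 = 0$)
$P{\left(y,x \right)} = y \left(\frac{9}{5} + y\right)$ ($P{\left(y,x \right)} = \left(\left(1 - - \frac{4}{5}\right) + y\right) y = \left(\left(1 + \frac{4}{5}\right) + y\right) y = \left(\frac{9}{5} + y\right) y = y \left(\frac{9}{5} + y\right)$)
$P{\left(-7,Z \right)} \left(38 - 32\right) = \frac{1}{5} \left(-7\right) \left(9 + 5 \left(-7\right)\right) \left(38 - 32\right) = \frac{1}{5} \left(-7\right) \left(9 - 35\right) 6 = \frac{1}{5} \left(-7\right) \left(-26\right) 6 = \frac{182}{5} \cdot 6 = \frac{1092}{5}$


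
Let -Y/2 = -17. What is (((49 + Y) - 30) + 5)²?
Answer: 3364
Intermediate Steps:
Y = 34 (Y = -2*(-17) = 34)
(((49 + Y) - 30) + 5)² = (((49 + 34) - 30) + 5)² = ((83 - 30) + 5)² = (53 + 5)² = 58² = 3364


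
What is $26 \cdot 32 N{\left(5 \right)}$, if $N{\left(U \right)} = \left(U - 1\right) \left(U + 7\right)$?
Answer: $39936$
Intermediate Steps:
$N{\left(U \right)} = \left(-1 + U\right) \left(7 + U\right)$
$26 \cdot 32 N{\left(5 \right)} = 26 \cdot 32 \left(-7 + 5^{2} + 6 \cdot 5\right) = 832 \left(-7 + 25 + 30\right) = 832 \cdot 48 = 39936$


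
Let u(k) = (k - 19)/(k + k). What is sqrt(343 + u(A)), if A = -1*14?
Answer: sqrt(67459)/14 ≈ 18.552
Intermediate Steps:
A = -14
u(k) = (-19 + k)/(2*k) (u(k) = (-19 + k)/((2*k)) = (-19 + k)*(1/(2*k)) = (-19 + k)/(2*k))
sqrt(343 + u(A)) = sqrt(343 + (1/2)*(-19 - 14)/(-14)) = sqrt(343 + (1/2)*(-1/14)*(-33)) = sqrt(343 + 33/28) = sqrt(9637/28) = sqrt(67459)/14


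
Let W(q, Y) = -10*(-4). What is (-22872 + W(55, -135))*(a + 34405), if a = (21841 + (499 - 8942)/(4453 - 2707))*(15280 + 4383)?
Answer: -8558923254878024/873 ≈ -9.8040e+12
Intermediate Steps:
W(q, Y) = 40
a = 749670417209/1746 (a = (21841 - 8443/1746)*19663 = (38125943/1746)*19663 = 749670417209/1746 ≈ 4.2936e+8)
(-22872 + W(55, -135))*(a + 34405) = (-22872 + 40)*(749670417209/1746 + 34405) = -22832*749730488339/1746 = -8558923254878024/873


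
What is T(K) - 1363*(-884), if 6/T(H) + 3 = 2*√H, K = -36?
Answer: 20483162/17 - 8*I/17 ≈ 1.2049e+6 - 0.47059*I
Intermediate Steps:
T(H) = 6/(-3 + 2*√H)
T(K) - 1363*(-884) = 6/(-3 + 2*√(-36)) - 1363*(-884) = 6/(-3 + 2*(6*I)) + 1204892 = 6/(-3 + 12*I) + 1204892 = 6*((-3 - 12*I)/153) + 1204892 = 2*(-3 - 12*I)/51 + 1204892 = 1204892 + 2*(-3 - 12*I)/51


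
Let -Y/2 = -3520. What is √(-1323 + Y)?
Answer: √5717 ≈ 75.611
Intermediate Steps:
Y = 7040 (Y = -2*(-3520) = 7040)
√(-1323 + Y) = √(-1323 + 7040) = √5717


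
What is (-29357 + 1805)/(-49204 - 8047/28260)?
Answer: 778619520/1390513087 ≈ 0.55995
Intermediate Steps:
(-29357 + 1805)/(-49204 - 8047/28260) = -27552/(-49204 - 8047*1/28260) = -27552/(-49204 - 8047/28260) = -27552/(-1390513087/28260) = -27552*(-28260/1390513087) = 778619520/1390513087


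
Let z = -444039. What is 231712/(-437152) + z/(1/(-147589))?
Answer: 895277350388590/13661 ≈ 6.5535e+10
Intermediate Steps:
231712/(-437152) + z/(1/(-147589)) = 231712/(-437152) - 444039/(1/(-147589)) = 231712*(-1/437152) - 444039/(-1/147589) = -7241/13661 - 444039*(-147589) = -7241/13661 + 65535271971 = 895277350388590/13661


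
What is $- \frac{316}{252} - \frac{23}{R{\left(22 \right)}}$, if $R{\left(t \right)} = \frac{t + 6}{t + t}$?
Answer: $- \frac{2356}{63} \approx -37.397$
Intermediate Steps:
$R{\left(t \right)} = \frac{6 + t}{2 t}$
$- \frac{316}{252} - \frac{23}{R{\left(22 \right)}} = - \frac{316}{252} - \frac{23}{\frac{1}{2} \cdot \frac{1}{22} \left(6 + 22\right)} = \left(-316\right) \frac{1}{252} - \frac{23}{\frac{1}{2} \cdot \frac{1}{22} \cdot 28} = - \frac{79}{63} - \frac{23}{\frac{7}{11}} = - \frac{79}{63} - \frac{253}{7} = - \frac{2356}{63}$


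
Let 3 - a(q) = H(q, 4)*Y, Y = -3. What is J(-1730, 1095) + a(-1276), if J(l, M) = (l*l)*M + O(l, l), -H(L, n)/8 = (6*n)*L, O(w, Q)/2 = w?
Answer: 3277957019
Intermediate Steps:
O(w, Q) = 2*w
H(L, n) = -48*L*n (H(L, n) = -8*6*n*L = -48*L*n)
J(l, M) = 2*l + M*l² (J(l, M) = (l*l)*M + 2*l = l²*M + 2*l = M*l² + 2*l = 2*l + M*l²)
a(q) = 3 - 576*q (a(q) = 3 - (-48*q*4)*(-3) = 3 - (-192*q)*(-3) = 3 - 576*q)
J(-1730, 1095) + a(-1276) = -1730*(2 + 1095*(-1730)) + (3 - 576*(-1276)) = -1730*(2 - 1894350) + (3 + 734976) = -1730*(-1894348) + 734979 = 3277222040 + 734979 = 3277957019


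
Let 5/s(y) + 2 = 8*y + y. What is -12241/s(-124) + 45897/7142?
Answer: 97741627681/35710 ≈ 2.7371e+6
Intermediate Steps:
s(y) = 5/(-2 + 9*y) (s(y) = 5/(-2 + (8*y + y)) = 5/(-2 + 9*y))
-12241/s(-124) + 45897/7142 = -12241/(5/(-2 + 9*(-124))) + 45897/7142 = -12241/(5/(-2 - 1116)) + 45897*(1/7142) = -12241/(5/(-1118)) + 45897/7142 = -12241/(5*(-1/1118)) + 45897/7142 = -12241/(-5/1118) + 45897/7142 = -12241*(-1118/5) + 45897/7142 = 13685438/5 + 45897/7142 = 97741627681/35710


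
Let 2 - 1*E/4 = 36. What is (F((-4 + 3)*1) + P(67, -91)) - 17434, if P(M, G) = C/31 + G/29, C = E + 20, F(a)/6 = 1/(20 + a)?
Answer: -297902275/17081 ≈ -17441.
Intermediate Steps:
E = -136 (E = 8 - 4*36 = 8 - 144 = -136)
F(a) = 6/(20 + a)
C = -116 (C = -136 + 20 = -116)
P(M, G) = -116/31 + G/29
(F((-4 + 3)*1) + P(67, -91)) - 17434 = (6/(20 + (-4 + 3)*1) + (-116/31 + (1/29)*(-91))) - 17434 = (6/(20 - 1*1) + (-116/31 - 91/29)) - 17434 = (6/(20 - 1) - 6185/899) - 17434 = (6/19 - 6185/899) - 17434 = -112121/17081 - 17434 = -297902275/17081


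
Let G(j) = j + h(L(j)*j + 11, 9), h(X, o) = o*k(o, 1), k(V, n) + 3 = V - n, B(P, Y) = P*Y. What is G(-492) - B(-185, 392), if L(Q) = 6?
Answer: 72073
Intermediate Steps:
k(V, n) = -3 + V - n (k(V, n) = -3 + (V - n) = -3 + V - n)
h(X, o) = o*(-4 + o) (h(X, o) = o*(-3 + o - 1*1) = o*(-3 + o - 1) = o*(-4 + o))
G(j) = 45 + j (G(j) = j + 9*(-4 + 9) = j + 9*5 = j + 45 = 45 + j)
G(-492) - B(-185, 392) = (45 - 492) - (-185)*392 = -447 - 1*(-72520) = -447 + 72520 = 72073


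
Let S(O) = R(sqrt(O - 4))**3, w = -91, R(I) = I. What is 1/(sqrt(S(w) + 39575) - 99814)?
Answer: 1/(-99814 + sqrt(5)*sqrt(7915 - 19*I*sqrt(95))) ≈ -1.0039e-5 + 2.3e-10*I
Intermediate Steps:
S(O) = (-4 + O)**(3/2) (S(O) = (sqrt(O - 4))**3 = (sqrt(-4 + O))**3 = (-4 + O)**(3/2))
1/(sqrt(S(w) + 39575) - 99814) = 1/(sqrt((-4 - 91)**(3/2) + 39575) - 99814) = 1/(sqrt((-95)**(3/2) + 39575) - 99814) = 1/(sqrt(-95*I*sqrt(95) + 39575) - 99814) = 1/(sqrt(39575 - 95*I*sqrt(95)) - 99814) = 1/(-99814 + sqrt(39575 - 95*I*sqrt(95)))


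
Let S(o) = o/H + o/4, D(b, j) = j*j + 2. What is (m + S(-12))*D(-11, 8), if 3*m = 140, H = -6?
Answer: 3014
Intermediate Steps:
D(b, j) = 2 + j² (D(b, j) = j² + 2 = 2 + j²)
m = 140/3 (m = (⅓)*140 = 140/3 ≈ 46.667)
S(o) = o/12 (S(o) = o/(-6) + o/4 = o*(-⅙) + o*(¼) = -o/6 + o/4 = o/12)
(m + S(-12))*D(-11, 8) = (140/3 + (1/12)*(-12))*(2 + 8²) = (140/3 - 1)*(2 + 64) = (137/3)*66 = 3014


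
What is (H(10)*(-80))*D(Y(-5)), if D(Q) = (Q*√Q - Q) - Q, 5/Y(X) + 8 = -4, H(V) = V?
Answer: -2000/3 + 500*I*√15/9 ≈ -666.67 + 215.17*I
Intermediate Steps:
Y(X) = -5/12 (Y(X) = 5/(-8 - 4) = 5/(-12) = 5*(-1/12) = -5/12)
D(Q) = Q^(3/2) - 2*Q (D(Q) = (Q^(3/2) - Q) - Q = Q^(3/2) - 2*Q)
(H(10)*(-80))*D(Y(-5)) = (10*(-80))*((-5/12)^(3/2) - 2*(-5/12)) = -800*(-5*I*√15/72 + ⅚) = -800*(⅚ - 5*I*√15/72) = -2000/3 + 500*I*√15/9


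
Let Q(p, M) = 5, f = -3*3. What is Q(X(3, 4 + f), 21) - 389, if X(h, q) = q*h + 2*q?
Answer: -384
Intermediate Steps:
f = -9
X(h, q) = 2*q + h*q (X(h, q) = h*q + 2*q = 2*q + h*q)
Q(X(3, 4 + f), 21) - 389 = 5 - 389 = -384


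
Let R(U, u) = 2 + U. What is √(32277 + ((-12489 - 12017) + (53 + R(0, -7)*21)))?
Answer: 3*√874 ≈ 88.690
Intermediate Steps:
√(32277 + ((-12489 - 12017) + (53 + R(0, -7)*21))) = √(32277 + ((-12489 - 12017) + (53 + (2 + 0)*21))) = √(32277 + (-24506 + (53 + 2*21))) = √(32277 + (-24506 + (53 + 42))) = √(32277 + (-24506 + 95)) = √(32277 - 24411) = √7866 = 3*√874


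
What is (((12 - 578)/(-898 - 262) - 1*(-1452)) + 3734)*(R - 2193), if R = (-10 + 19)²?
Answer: -1588310064/145 ≈ -1.0954e+7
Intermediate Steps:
R = 81 (R = 9² = 81)
(((12 - 578)/(-898 - 262) - 1*(-1452)) + 3734)*(R - 2193) = (((12 - 578)/(-898 - 262) - 1*(-1452)) + 3734)*(81 - 2193) = ((-566/(-1160) + 1452) + 3734)*(-2112) = ((-566*(-1/1160) + 1452) + 3734)*(-2112) = ((283/580 + 1452) + 3734)*(-2112) = (842443/580 + 3734)*(-2112) = (3008163/580)*(-2112) = -1588310064/145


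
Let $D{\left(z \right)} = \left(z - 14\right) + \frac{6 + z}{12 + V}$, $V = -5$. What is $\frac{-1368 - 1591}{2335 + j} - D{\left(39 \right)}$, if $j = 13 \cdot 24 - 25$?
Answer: $- \frac{597553}{18354} \approx -32.557$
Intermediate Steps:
$j = 287$ ($j = 312 - 25 = 287$)
$D{\left(z \right)} = - \frac{92}{7} + \frac{8 z}{7}$ ($D{\left(z \right)} = \left(z - 14\right) + \frac{6 + z}{12 - 5} = \left(-14 + z\right) + \frac{6 + z}{7} = \left(-14 + z\right) + \left(6 + z\right) \frac{1}{7} = \left(-14 + z\right) + \left(\frac{6}{7} + \frac{z}{7}\right) = - \frac{92}{7} + \frac{8 z}{7}$)
$\frac{-1368 - 1591}{2335 + j} - D{\left(39 \right)} = \frac{-1368 - 1591}{2335 + 287} - \left(- \frac{92}{7} + \frac{8}{7} \cdot 39\right) = - \frac{2959}{2622} - \left(- \frac{92}{7} + \frac{312}{7}\right) = \left(-2959\right) \frac{1}{2622} - \frac{220}{7} = - \frac{2959}{2622} - \frac{220}{7} = - \frac{597553}{18354}$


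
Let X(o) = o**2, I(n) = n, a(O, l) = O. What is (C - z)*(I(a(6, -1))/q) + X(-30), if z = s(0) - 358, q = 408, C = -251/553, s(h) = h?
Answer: 34041323/37604 ≈ 905.26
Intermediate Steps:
C = -251/553 (C = -251*1/553 = -251/553 ≈ -0.45389)
z = -358 (z = 0 - 358 = -358)
(C - z)*(I(a(6, -1))/q) + X(-30) = (-251/553 - 1*(-358))*(6/408) + (-30)**2 = (-251/553 + 358)*(6*(1/408)) + 900 = (197723/553)*(1/68) + 900 = 197723/37604 + 900 = 34041323/37604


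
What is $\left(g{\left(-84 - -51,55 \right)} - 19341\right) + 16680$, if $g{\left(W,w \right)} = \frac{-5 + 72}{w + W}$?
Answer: $- \frac{58475}{22} \approx -2658.0$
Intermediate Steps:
$g{\left(W,w \right)} = \frac{67}{W + w}$
$\left(g{\left(-84 - -51,55 \right)} - 19341\right) + 16680 = \left(\frac{67}{\left(-84 - -51\right) + 55} - 19341\right) + 16680 = \left(\frac{67}{\left(-84 + 51\right) + 55} - 19341\right) + 16680 = \left(\frac{67}{-33 + 55} - 19341\right) + 16680 = \left(\frac{67}{22} - 19341\right) + 16680 = - \frac{425435}{22} + 16680 = - \frac{58475}{22}$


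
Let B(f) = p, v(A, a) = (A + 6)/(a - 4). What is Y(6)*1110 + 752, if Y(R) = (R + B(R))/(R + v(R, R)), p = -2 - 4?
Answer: 752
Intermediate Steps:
p = -6
v(A, a) = (6 + A)/(-4 + a)
B(f) = -6
Y(R) = (-6 + R)/(R + (6 + R)/(-4 + R)) (Y(R) = (R - 6)/(R + (6 + R)/(-4 + R)) = (-6 + R)/(R + (6 + R)/(-4 + R)))
Y(6)*1110 + 752 = ((-6 + 6)*(-4 + 6)/(6 + 6 + 6*(-4 + 6)))*1110 + 752 = (0*2/(6 + 6 + 6*2))*1110 + 752 = (0*2/(6 + 6 + 12))*1110 + 752 = (0*2/24)*1110 + 752 = ((1/24)*0*2)*1110 + 752 = 0*1110 + 752 = 0 + 752 = 752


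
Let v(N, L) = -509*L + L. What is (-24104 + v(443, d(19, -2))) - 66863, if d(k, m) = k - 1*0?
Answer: -100619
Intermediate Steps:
d(k, m) = k (d(k, m) = k + 0 = k)
v(N, L) = -508*L
(-24104 + v(443, d(19, -2))) - 66863 = (-24104 - 508*19) - 66863 = (-24104 - 9652) - 66863 = -33756 - 66863 = -100619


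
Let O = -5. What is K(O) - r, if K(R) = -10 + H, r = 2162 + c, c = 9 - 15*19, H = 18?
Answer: -1878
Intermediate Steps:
c = -276 (c = 9 - 285 = -276)
r = 1886 (r = 2162 - 276 = 1886)
K(R) = 8 (K(R) = -10 + 18 = 8)
K(O) - r = 8 - 1*1886 = 8 - 1886 = -1878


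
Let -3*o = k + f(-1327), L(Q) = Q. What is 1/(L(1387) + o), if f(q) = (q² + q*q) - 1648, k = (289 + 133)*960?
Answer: -3/3921169 ≈ -7.6508e-7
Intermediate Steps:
k = 405120 (k = 422*960 = 405120)
f(q) = -1648 + 2*q² (f(q) = (q² + q²) - 1648 = 2*q² - 1648 = -1648 + 2*q²)
o = -3925330/3 (o = -(405120 + (-1648 + 2*(-1327)²))/3 = -(405120 + (-1648 + 2*1760929))/3 = -(405120 + (-1648 + 3521858))/3 = -(405120 + 3520210)/3 = -⅓*3925330 = -3925330/3 ≈ -1.3084e+6)
1/(L(1387) + o) = 1/(1387 - 3925330/3) = 1/(-3921169/3) = -3/3921169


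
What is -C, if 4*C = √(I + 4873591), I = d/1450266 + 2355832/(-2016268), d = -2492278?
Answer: -√651119488747094910468851071014/1462062463644 ≈ -551.91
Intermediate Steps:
I = -1055210428727/365515615911 (I = -2492278/1450266 + 2355832/(-2016268) = -2492278*1/1450266 + 2355832*(-1/2016268) = -1246139/725133 - 588958/504067 = -1055210428727/365515615911 ≈ -2.8869)
C = √651119488747094910468851071014/1462062463644 (C = √(-1055210428727/365515615911 + 4873591)/4 = √(1781372560852877674/365515615911)/4 = (√651119488747094910468851071014/365515615911)/4 = √651119488747094910468851071014/1462062463644 ≈ 551.91)
-C = -√651119488747094910468851071014/1462062463644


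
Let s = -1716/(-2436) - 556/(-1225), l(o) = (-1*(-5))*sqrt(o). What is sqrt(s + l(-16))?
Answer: sqrt(1193321 + 20604500*I)/1015 ≈ 3.2551 + 3.0721*I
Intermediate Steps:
l(o) = 5*sqrt(o)
s = 41149/35525 (s = -1716*(-1/2436) - 556*(-1/1225) = 143/203 + 556/1225 = 41149/35525 ≈ 1.1583)
sqrt(s + l(-16)) = sqrt(41149/35525 + 5*sqrt(-16)) = sqrt(41149/35525 + 5*(4*I)) = sqrt(41149/35525 + 20*I)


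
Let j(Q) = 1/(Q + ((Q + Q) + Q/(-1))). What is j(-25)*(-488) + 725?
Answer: 18369/25 ≈ 734.76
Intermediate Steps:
j(Q) = 1/(2*Q) (j(Q) = 1/(Q + (2*Q + Q*(-1))) = 1/(Q + (2*Q - Q)) = 1/(Q + Q) = 1/(2*Q))
j(-25)*(-488) + 725 = ((1/2)/(-25))*(-488) + 725 = ((1/2)*(-1/25))*(-488) + 725 = -1/50*(-488) + 725 = 244/25 + 725 = 18369/25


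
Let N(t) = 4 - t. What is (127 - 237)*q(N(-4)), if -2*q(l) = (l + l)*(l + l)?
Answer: 14080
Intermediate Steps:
q(l) = -2*l² (q(l) = -(l + l)*(l + l)/2 = -2*l*2*l/2 = -2*l²)
(127 - 237)*q(N(-4)) = (127 - 237)*(-2*(4 - 1*(-4))²) = -(-220)*(4 + 4)² = -(-220)*8² = -(-220)*64 = -110*(-128) = 14080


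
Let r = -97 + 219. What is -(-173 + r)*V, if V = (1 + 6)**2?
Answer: 2499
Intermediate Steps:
V = 49 (V = 7**2 = 49)
r = 122
-(-173 + r)*V = -(-173 + 122)*49 = -(-51)*49 = -1*(-2499) = 2499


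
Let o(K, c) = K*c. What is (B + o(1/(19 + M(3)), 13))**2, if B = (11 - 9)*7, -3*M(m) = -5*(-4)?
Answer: 310249/1369 ≈ 226.62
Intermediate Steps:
M(m) = -20/3 (M(m) = -(-5)*(-4)/3 = -1/3*20 = -20/3)
B = 14 (B = 2*7 = 14)
(B + o(1/(19 + M(3)), 13))**2 = (14 + 13/(19 - 20/3))**2 = (14 + 13/(37/3))**2 = (14 + (3/37)*13)**2 = (14 + 39/37)**2 = (557/37)**2 = 310249/1369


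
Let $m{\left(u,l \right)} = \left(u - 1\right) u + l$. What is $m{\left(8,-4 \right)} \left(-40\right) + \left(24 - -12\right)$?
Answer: $-2044$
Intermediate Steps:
$m{\left(u,l \right)} = l + u \left(-1 + u\right)$ ($m{\left(u,l \right)} = \left(-1 + u\right) u + l = u \left(-1 + u\right) + l = l + u \left(-1 + u\right)$)
$m{\left(8,-4 \right)} \left(-40\right) + \left(24 - -12\right) = \left(-4 + 8^{2} - 8\right) \left(-40\right) + \left(24 - -12\right) = \left(-4 + 64 - 8\right) \left(-40\right) + \left(24 + 12\right) = 52 \left(-40\right) + 36 = -2080 + 36 = -2044$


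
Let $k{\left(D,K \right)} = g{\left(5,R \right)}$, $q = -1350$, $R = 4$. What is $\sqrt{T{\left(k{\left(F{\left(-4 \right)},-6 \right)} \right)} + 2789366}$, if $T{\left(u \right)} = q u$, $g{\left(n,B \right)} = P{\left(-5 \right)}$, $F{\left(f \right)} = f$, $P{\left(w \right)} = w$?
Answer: $2 \sqrt{699029} \approx 1672.2$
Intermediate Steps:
$g{\left(n,B \right)} = -5$
$k{\left(D,K \right)} = -5$
$T{\left(u \right)} = - 1350 u$
$\sqrt{T{\left(k{\left(F{\left(-4 \right)},-6 \right)} \right)} + 2789366} = \sqrt{\left(-1350\right) \left(-5\right) + 2789366} = \sqrt{6750 + 2789366} = \sqrt{2796116} = 2 \sqrt{699029}$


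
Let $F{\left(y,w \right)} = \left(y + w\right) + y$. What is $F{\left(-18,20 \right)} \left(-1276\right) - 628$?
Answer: $19788$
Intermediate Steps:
$F{\left(y,w \right)} = w + 2 y$ ($F{\left(y,w \right)} = \left(w + y\right) + y = w + 2 y$)
$F{\left(-18,20 \right)} \left(-1276\right) - 628 = \left(20 + 2 \left(-18\right)\right) \left(-1276\right) - 628 = \left(20 - 36\right) \left(-1276\right) - 628 = \left(-16\right) \left(-1276\right) - 628 = 20416 - 628 = 19788$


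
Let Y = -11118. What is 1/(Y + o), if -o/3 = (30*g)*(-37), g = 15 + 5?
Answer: 1/55482 ≈ 1.8024e-5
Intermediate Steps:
g = 20
o = 66600 (o = -3*30*20*(-37) = -1800*(-37) = -3*(-22200) = 66600)
1/(Y + o) = 1/(-11118 + 66600) = 1/55482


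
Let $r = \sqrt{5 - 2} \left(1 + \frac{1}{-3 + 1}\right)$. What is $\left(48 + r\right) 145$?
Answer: $6960 + \frac{145 \sqrt{3}}{2} \approx 7085.6$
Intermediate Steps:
$r = \frac{\sqrt{3}}{2}$ ($r = \sqrt{3} \left(1 + \frac{1}{-2}\right) = \sqrt{3} \left(1 - \frac{1}{2}\right) = \sqrt{3} \cdot \frac{1}{2} = \frac{\sqrt{3}}{2} \approx 0.86602$)
$\left(48 + r\right) 145 = \left(48 + \frac{\sqrt{3}}{2}\right) 145 = 6960 + \frac{145 \sqrt{3}}{2}$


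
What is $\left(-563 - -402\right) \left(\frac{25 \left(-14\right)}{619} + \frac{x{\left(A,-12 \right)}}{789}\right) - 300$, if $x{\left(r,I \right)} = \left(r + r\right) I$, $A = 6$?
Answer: $- \frac{29235418}{162797} \approx -179.58$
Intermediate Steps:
$x{\left(r,I \right)} = 2 I r$ ($x{\left(r,I \right)} = 2 r I = 2 I r$)
$\left(-563 - -402\right) \left(\frac{25 \left(-14\right)}{619} + \frac{x{\left(A,-12 \right)}}{789}\right) - 300 = \left(-563 - -402\right) \left(\frac{25 \left(-14\right)}{619} + \frac{2 \left(-12\right) 6}{789}\right) - 300 = \left(-563 + 402\right) \left(\left(-350\right) \frac{1}{619} - \frac{48}{263}\right) - 300 = - 161 \left(- \frac{350}{619} - \frac{48}{263}\right) - 300 = \left(-161\right) \left(- \frac{121762}{162797}\right) - 300 = \frac{19603682}{162797} - 300 = - \frac{29235418}{162797}$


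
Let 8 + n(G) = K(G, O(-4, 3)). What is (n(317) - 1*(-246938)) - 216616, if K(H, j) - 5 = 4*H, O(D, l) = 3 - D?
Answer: 31587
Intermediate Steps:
K(H, j) = 5 + 4*H
n(G) = -3 + 4*G (n(G) = -8 + (5 + 4*G) = -3 + 4*G)
(n(317) - 1*(-246938)) - 216616 = ((-3 + 4*317) - 1*(-246938)) - 216616 = ((-3 + 1268) + 246938) - 216616 = (1265 + 246938) - 216616 = 248203 - 216616 = 31587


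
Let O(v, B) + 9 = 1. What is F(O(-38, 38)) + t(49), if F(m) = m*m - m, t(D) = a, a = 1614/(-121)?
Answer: 7098/121 ≈ 58.661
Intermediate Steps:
a = -1614/121 (a = 1614*(-1/121) = -1614/121 ≈ -13.339)
O(v, B) = -8 (O(v, B) = -9 + 1 = -8)
t(D) = -1614/121
F(m) = m² - m
F(O(-38, 38)) + t(49) = -8*(-1 - 8) - 1614/121 = -8*(-9) - 1614/121 = 72 - 1614/121 = 7098/121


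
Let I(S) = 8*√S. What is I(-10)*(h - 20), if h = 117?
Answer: 776*I*√10 ≈ 2453.9*I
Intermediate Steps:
I(-10)*(h - 20) = (8*√(-10))*(117 - 20) = (8*(I*√10))*97 = (8*I*√10)*97 = 776*I*√10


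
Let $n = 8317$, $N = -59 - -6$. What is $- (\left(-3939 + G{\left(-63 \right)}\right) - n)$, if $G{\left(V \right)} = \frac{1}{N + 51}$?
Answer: $\frac{24513}{2} \approx 12257.0$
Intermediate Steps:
$N = -53$ ($N = -59 + 6 = -53$)
$G{\left(V \right)} = - \frac{1}{2}$ ($G{\left(V \right)} = \frac{1}{-53 + 51} = \frac{1}{-2} = - \frac{1}{2}$)
$- (\left(-3939 + G{\left(-63 \right)}\right) - n) = - (\left(-3939 - \frac{1}{2}\right) - 8317) = - (- \frac{7879}{2} - 8317) = \left(-1\right) \left(- \frac{24513}{2}\right) = \frac{24513}{2}$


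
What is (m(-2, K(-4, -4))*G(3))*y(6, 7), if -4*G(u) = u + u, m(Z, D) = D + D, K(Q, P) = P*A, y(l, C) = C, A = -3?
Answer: -252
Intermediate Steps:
K(Q, P) = -3*P (K(Q, P) = P*(-3) = -3*P)
m(Z, D) = 2*D
G(u) = -u/2 (G(u) = -(u + u)/4 = -u/2)
(m(-2, K(-4, -4))*G(3))*y(6, 7) = ((2*(-3*(-4)))*(-½*3))*7 = ((2*12)*(-3/2))*7 = (24*(-3/2))*7 = -36*7 = -252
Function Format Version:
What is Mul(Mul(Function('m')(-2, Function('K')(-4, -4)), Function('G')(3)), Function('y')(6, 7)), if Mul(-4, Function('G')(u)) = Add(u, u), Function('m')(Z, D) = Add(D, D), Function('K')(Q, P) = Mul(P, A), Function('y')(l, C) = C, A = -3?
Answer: -252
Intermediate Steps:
Function('K')(Q, P) = Mul(-3, P) (Function('K')(Q, P) = Mul(P, -3) = Mul(-3, P))
Function('m')(Z, D) = Mul(2, D)
Function('G')(u) = Mul(Rational(-1, 2), u) (Function('G')(u) = Mul(Rational(-1, 4), Add(u, u)) = Mul(Rational(-1, 4), Mul(2, u)) = Mul(Rational(-1, 2), u))
Mul(Mul(Function('m')(-2, Function('K')(-4, -4)), Function('G')(3)), Function('y')(6, 7)) = Mul(Mul(Mul(2, Mul(-3, -4)), Mul(Rational(-1, 2), 3)), 7) = Mul(Mul(Mul(2, 12), Rational(-3, 2)), 7) = Mul(Mul(24, Rational(-3, 2)), 7) = Mul(-36, 7) = -252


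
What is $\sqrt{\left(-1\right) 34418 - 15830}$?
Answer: $2 i \sqrt{12562} \approx 224.16 i$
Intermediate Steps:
$\sqrt{\left(-1\right) 34418 - 15830} = \sqrt{-34418 - 15830} = \sqrt{-50248} = 2 i \sqrt{12562}$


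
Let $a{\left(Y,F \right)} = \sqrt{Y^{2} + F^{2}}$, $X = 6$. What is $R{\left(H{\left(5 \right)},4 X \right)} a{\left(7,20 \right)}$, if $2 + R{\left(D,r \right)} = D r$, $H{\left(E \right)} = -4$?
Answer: $- 98 \sqrt{449} \approx -2076.6$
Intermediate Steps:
$a{\left(Y,F \right)} = \sqrt{F^{2} + Y^{2}}$
$R{\left(D,r \right)} = -2 + D r$
$R{\left(H{\left(5 \right)},4 X \right)} a{\left(7,20 \right)} = \left(-2 - 4 \cdot 4 \cdot 6\right) \sqrt{20^{2} + 7^{2}} = \left(-2 - 96\right) \sqrt{400 + 49} = \left(-2 - 96\right) \sqrt{449} = - 98 \sqrt{449}$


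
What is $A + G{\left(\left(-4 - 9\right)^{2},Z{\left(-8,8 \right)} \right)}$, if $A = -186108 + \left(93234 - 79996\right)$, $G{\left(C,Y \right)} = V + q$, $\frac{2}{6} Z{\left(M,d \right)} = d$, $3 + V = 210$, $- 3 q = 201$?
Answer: $-172730$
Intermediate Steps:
$q = -67$ ($q = \left(- \frac{1}{3}\right) 201 = -67$)
$V = 207$ ($V = -3 + 210 = 207$)
$Z{\left(M,d \right)} = 3 d$
$G{\left(C,Y \right)} = 140$ ($G{\left(C,Y \right)} = 207 - 67 = 140$)
$A = -172870$ ($A = -186108 + 13238 = -172870$)
$A + G{\left(\left(-4 - 9\right)^{2},Z{\left(-8,8 \right)} \right)} = -172870 + 140 = -172730$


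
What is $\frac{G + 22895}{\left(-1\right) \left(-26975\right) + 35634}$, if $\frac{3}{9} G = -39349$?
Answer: $- \frac{95152}{62609} \approx -1.5198$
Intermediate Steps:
$G = -118047$ ($G = 3 \left(-39349\right) = -118047$)
$\frac{G + 22895}{\left(-1\right) \left(-26975\right) + 35634} = \frac{-118047 + 22895}{\left(-1\right) \left(-26975\right) + 35634} = - \frac{95152}{26975 + 35634} = - \frac{95152}{62609}$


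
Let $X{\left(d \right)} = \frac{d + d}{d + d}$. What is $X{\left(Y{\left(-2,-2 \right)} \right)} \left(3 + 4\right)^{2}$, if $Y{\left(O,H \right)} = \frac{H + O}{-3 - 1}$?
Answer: $49$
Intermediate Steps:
$Y{\left(O,H \right)} = - \frac{H}{4} - \frac{O}{4}$ ($Y{\left(O,H \right)} = \frac{H + O}{-4} = \left(H + O\right) \left(- \frac{1}{4}\right) = - \frac{H}{4} - \frac{O}{4}$)
$X{\left(d \right)} = 1$ ($X{\left(d \right)} = \frac{2 d}{2 d} = 2 d \frac{1}{2 d} = 1$)
$X{\left(Y{\left(-2,-2 \right)} \right)} \left(3 + 4\right)^{2} = 1 \left(3 + 4\right)^{2} = 1 \cdot 7^{2} = 1 \cdot 49 = 49$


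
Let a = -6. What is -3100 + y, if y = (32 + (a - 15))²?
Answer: -2979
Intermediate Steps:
y = 121 (y = (32 + (-6 - 15))² = (32 - 21)² = 11² = 121)
-3100 + y = -3100 + 121 = -2979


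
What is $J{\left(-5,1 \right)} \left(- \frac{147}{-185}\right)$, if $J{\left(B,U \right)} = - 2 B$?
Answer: $\frac{294}{37} \approx 7.9459$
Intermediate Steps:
$J{\left(-5,1 \right)} \left(- \frac{147}{-185}\right) = \left(-2\right) \left(-5\right) \left(- \frac{147}{-185}\right) = 10 \left(\left(-147\right) \left(- \frac{1}{185}\right)\right) = 10 \cdot \frac{147}{185} = \frac{294}{37}$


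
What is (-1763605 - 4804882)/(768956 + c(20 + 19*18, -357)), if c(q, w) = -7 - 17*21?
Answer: -6568487/768592 ≈ -8.5461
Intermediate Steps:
c(q, w) = -364 (c(q, w) = -7 - 357 = -364)
(-1763605 - 4804882)/(768956 + c(20 + 19*18, -357)) = (-1763605 - 4804882)/(768956 - 364) = -6568487/768592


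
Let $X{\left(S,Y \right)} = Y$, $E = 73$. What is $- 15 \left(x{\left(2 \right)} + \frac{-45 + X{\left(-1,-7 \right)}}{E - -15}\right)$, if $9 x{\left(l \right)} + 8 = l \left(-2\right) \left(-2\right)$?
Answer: $\frac{195}{22} \approx 8.8636$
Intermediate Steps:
$x{\left(l \right)} = - \frac{8}{9} + \frac{4 l}{9}$ ($x{\left(l \right)} = - \frac{8}{9} + \frac{l \left(-2\right) \left(-2\right)}{9} = - \frac{8}{9} + \frac{- 2 l \left(-2\right)}{9} = - \frac{8}{9} + \frac{4 l}{9}$)
$- 15 \left(x{\left(2 \right)} + \frac{-45 + X{\left(-1,-7 \right)}}{E - -15}\right) = - 15 \left(\left(- \frac{8}{9} + \frac{4}{9} \cdot 2\right) + \frac{-45 - 7}{73 - -15}\right) = - 15 \left(\left(- \frac{8}{9} + \frac{8}{9}\right) - \frac{52}{73 + 15}\right) = - 15 \left(0 - \frac{52}{88}\right) = - 15 \left(0 - \frac{13}{22}\right) = \left(-15\right) \left(- \frac{13}{22}\right) = \frac{195}{22}$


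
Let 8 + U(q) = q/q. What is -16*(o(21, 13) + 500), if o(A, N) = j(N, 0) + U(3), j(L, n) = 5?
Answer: -7968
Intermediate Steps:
U(q) = -7 (U(q) = -8 + q/q = -8 + 1 = -7)
o(A, N) = -2 (o(A, N) = 5 - 7 = -2)
-16*(o(21, 13) + 500) = -16*(-2 + 500) = -16*498 = -7968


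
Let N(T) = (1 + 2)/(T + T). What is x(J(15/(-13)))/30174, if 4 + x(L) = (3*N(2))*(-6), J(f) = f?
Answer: -35/60348 ≈ -0.00057997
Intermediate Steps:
N(T) = 3/(2*T) (N(T) = 3/((2*T)) = 3*(1/(2*T)) = 3/(2*T))
x(L) = -35/2 (x(L) = -4 + (3*((3/2)/2))*(-6) = -4 + (3*((3/2)*(1/2)))*(-6) = -4 + (3*(3/4))*(-6) = -4 + (9/4)*(-6) = -4 - 27/2 = -35/2)
x(J(15/(-13)))/30174 = -35/2/30174 = -35/2*1/30174 = -35/60348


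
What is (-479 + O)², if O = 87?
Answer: 153664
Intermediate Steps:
(-479 + O)² = (-479 + 87)² = (-392)² = 153664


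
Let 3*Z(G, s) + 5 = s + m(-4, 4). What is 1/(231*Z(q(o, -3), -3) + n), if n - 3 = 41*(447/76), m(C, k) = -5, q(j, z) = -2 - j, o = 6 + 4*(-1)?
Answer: -76/57521 ≈ -0.0013213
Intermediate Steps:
o = 2 (o = 6 - 4 = 2)
Z(G, s) = -10/3 + s/3 (Z(G, s) = -5/3 + (s - 5)/3 = -5/3 + (-5 + s)/3 = -5/3 + (-5/3 + s/3) = -10/3 + s/3)
n = 18555/76 (n = 3 + 41*(447/76) = 3 + 18327/76 = 18555/76 ≈ 244.14)
1/(231*Z(q(o, -3), -3) + n) = 1/(231*(-10/3 + (1/3)*(-3)) + 18555/76) = 1/(231*(-10/3 - 1) + 18555/76) = 1/(231*(-13/3) + 18555/76) = 1/(-1001 + 18555/76) = 1/(-57521/76) = -76/57521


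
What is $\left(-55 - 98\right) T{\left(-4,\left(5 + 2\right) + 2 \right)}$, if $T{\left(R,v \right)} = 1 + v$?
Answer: $-1530$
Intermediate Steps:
$\left(-55 - 98\right) T{\left(-4,\left(5 + 2\right) + 2 \right)} = \left(-55 - 98\right) \left(1 + \left(\left(5 + 2\right) + 2\right)\right) = - 153 \left(1 + \left(7 + 2\right)\right) = - 153 \left(1 + 9\right) = \left(-153\right) 10 = -1530$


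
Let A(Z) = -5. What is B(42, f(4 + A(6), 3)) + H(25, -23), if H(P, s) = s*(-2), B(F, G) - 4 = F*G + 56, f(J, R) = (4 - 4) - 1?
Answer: 64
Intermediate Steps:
f(J, R) = -1 (f(J, R) = 0 - 1 = -1)
B(F, G) = 60 + F*G (B(F, G) = 4 + (F*G + 56) = 4 + (56 + F*G) = 60 + F*G)
H(P, s) = -2*s
B(42, f(4 + A(6), 3)) + H(25, -23) = (60 + 42*(-1)) - 2*(-23) = (60 - 42) + 46 = 18 + 46 = 64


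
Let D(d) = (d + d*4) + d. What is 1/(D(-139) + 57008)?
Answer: 1/56174 ≈ 1.7802e-5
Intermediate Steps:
D(d) = 6*d (D(d) = (d + 4*d) + d = 5*d + d = 6*d)
1/(D(-139) + 57008) = 1/(6*(-139) + 57008) = 1/(-834 + 57008) = 1/56174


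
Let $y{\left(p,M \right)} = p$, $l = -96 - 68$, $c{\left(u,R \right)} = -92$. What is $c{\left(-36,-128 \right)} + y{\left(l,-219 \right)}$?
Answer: $-256$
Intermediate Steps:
$l = -164$
$c{\left(-36,-128 \right)} + y{\left(l,-219 \right)} = -92 - 164 = -256$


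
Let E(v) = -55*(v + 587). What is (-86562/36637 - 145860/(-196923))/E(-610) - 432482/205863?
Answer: -1316493262130260036/626273327773947315 ≈ -2.1021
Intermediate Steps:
E(v) = -32285 - 55*v (E(v) = -55*(587 + v) = -32285 - 55*v)
(-86562/36637 - 145860/(-196923))/E(-610) - 432482/205863 = (-86562/36637 - 145860/(-196923))/(-32285 - 55*(-610)) - 432482/205863 = (-86562*1/36637 - 145860*(-1/196923))/(-32285 + 33550) - 432482*1/205863 = (-86562/36637 + 48620/65641)/1265 - 432482/205863 = -3900725302/2404889317*1/1265 - 432482/205863 = -3900725302/3042184986005 - 432482/205863 = -1316493262130260036/626273327773947315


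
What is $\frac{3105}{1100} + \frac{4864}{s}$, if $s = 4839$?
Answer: $\frac{4075099}{1064580} \approx 3.8279$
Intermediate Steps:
$\frac{3105}{1100} + \frac{4864}{s} = \frac{3105}{1100} + \frac{4864}{4839} = 3105 \cdot \frac{1}{1100} + 4864 \cdot \frac{1}{4839} = \frac{621}{220} + \frac{4864}{4839} = \frac{4075099}{1064580}$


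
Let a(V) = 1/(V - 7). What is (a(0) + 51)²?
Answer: 126736/49 ≈ 2586.4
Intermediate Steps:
a(V) = 1/(-7 + V)
(a(0) + 51)² = (1/(-7 + 0) + 51)² = (1/(-7) + 51)² = (-⅐ + 51)² = (356/7)² = 126736/49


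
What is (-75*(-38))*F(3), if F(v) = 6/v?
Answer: 5700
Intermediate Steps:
(-75*(-38))*F(3) = (-75*(-38))*(6/3) = 2850*(6*(⅓)) = 2850*2 = 5700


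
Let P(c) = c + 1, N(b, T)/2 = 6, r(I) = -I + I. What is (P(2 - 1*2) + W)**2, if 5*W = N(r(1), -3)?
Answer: 289/25 ≈ 11.560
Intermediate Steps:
r(I) = 0
N(b, T) = 12 (N(b, T) = 2*6 = 12)
W = 12/5 (W = (1/5)*12 = 12/5 ≈ 2.4000)
P(c) = 1 + c
(P(2 - 1*2) + W)**2 = ((1 + (2 - 1*2)) + 12/5)**2 = ((1 + (2 - 2)) + 12/5)**2 = ((1 + 0) + 12/5)**2 = (1 + 12/5)**2 = (17/5)**2 = 289/25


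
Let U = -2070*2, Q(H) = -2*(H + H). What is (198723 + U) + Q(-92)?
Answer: 194951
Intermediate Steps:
Q(H) = -4*H
U = -4140 (U = -690*6 = -4140)
(198723 + U) + Q(-92) = (198723 - 4140) - 4*(-92) = 194583 + 368 = 194951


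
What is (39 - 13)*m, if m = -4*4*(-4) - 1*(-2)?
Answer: 1716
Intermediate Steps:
m = 66 (m = -16*(-4) + 2 = 64 + 2 = 66)
(39 - 13)*m = (39 - 13)*66 = 26*66 = 1716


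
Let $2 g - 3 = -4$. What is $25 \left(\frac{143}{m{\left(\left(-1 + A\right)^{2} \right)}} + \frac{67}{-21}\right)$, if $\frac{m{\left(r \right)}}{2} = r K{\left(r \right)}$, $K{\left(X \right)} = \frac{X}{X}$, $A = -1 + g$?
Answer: $\frac{4331}{21} \approx 206.24$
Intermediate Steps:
$g = - \frac{1}{2}$ ($g = \frac{3}{2} + \frac{1}{2} \left(-4\right) = \frac{3}{2} - 2 = - \frac{1}{2} \approx -0.5$)
$A = - \frac{3}{2}$ ($A = -1 - \frac{1}{2} = - \frac{3}{2} \approx -1.5$)
$K{\left(X \right)} = 1$
$m{\left(r \right)} = 2 r$ ($m{\left(r \right)} = 2 r 1 = 2 r$)
$25 \left(\frac{143}{m{\left(\left(-1 + A\right)^{2} \right)}} + \frac{67}{-21}\right) = 25 \left(\frac{143}{2 \left(-1 - \frac{3}{2}\right)^{2}} + \frac{67}{-21}\right) = 25 \left(\frac{143}{2 \left(- \frac{5}{2}\right)^{2}} + 67 \left(- \frac{1}{21}\right)\right) = 25 \left(\frac{143}{2 \cdot \frac{25}{4}} - \frac{67}{21}\right) = 25 \left(\frac{143}{\frac{25}{2}} - \frac{67}{21}\right) = 25 \left(143 \cdot \frac{2}{25} - \frac{67}{21}\right) = 25 \left(\frac{286}{25} - \frac{67}{21}\right) = 25 \cdot \frac{4331}{525} = \frac{4331}{21}$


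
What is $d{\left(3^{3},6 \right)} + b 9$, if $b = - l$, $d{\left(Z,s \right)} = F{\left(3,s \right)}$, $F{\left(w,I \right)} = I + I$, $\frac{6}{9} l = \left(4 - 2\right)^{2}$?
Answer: $-42$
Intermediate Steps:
$l = 6$ ($l = \frac{3 \left(4 - 2\right)^{2}}{2} = \frac{3 \cdot 2^{2}}{2} = \frac{3}{2} \cdot 4 = 6$)
$F{\left(w,I \right)} = 2 I$
$d{\left(Z,s \right)} = 2 s$
$b = -6$ ($b = \left(-1\right) 6 = -6$)
$d{\left(3^{3},6 \right)} + b 9 = 2 \cdot 6 - 54 = 12 - 54 = -42$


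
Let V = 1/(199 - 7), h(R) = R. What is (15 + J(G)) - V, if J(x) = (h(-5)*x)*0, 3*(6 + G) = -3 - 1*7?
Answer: 2879/192 ≈ 14.995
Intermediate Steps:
G = -28/3 (G = -6 + (-3 - 1*7)/3 = -6 + (-3 - 7)/3 = -6 + (⅓)*(-10) = -6 - 10/3 = -28/3 ≈ -9.3333)
V = 1/192 ≈ 0.0052083
J(x) = 0 (J(x) = -5*x*0 = 0)
(15 + J(G)) - V = (15 + 0) - 1*1/192 = 15 - 1/192 = 2879/192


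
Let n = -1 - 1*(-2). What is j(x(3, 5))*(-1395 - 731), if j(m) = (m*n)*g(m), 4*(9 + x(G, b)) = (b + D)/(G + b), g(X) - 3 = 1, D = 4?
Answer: 296577/4 ≈ 74144.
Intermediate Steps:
g(X) = 4 (g(X) = 3 + 1 = 4)
n = 1 (n = -1 + 2 = 1)
x(G, b) = -9 + (4 + b)/(4*(G + b)) (x(G, b) = -9 + ((b + 4)/(G + b))/4 = -9 + ((4 + b)/(G + b))/4 = -9 + (4 + b)/(4*(G + b)))
j(m) = 4*m (j(m) = (m*1)*4 = m*4 = 4*m)
j(x(3, 5))*(-1395 - 731) = (4*((1 - 9*3 - 35/4*5)/(3 + 5)))*(-1395 - 731) = (4*((1 - 27 - 175/4)/8))*(-2126) = (4*((1/8)*(-279/4)))*(-2126) = (4*(-279/32))*(-2126) = -279/8*(-2126) = 296577/4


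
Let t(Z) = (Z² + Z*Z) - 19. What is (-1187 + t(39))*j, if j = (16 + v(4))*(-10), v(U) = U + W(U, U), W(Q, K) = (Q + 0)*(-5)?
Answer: 0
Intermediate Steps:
W(Q, K) = -5*Q (W(Q, K) = Q*(-5) = -5*Q)
t(Z) = -19 + 2*Z² (t(Z) = (Z² + Z²) - 19 = 2*Z² - 19 = -19 + 2*Z²)
v(U) = -4*U (v(U) = U - 5*U = -4*U)
j = 0 (j = (16 - 4*4)*(-10) = (16 - 16)*(-10) = 0*(-10) = 0)
(-1187 + t(39))*j = (-1187 + (-19 + 2*39²))*0 = (-1187 + (-19 + 2*1521))*0 = (-1187 + (-19 + 3042))*0 = (-1187 + 3023)*0 = 1836*0 = 0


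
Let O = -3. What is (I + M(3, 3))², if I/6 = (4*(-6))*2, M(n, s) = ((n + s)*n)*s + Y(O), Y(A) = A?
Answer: 56169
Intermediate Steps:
M(n, s) = -3 + n*s*(n + s) (M(n, s) = ((n + s)*n)*s - 3 = (n*(n + s))*s - 3 = n*s*(n + s) - 3 = -3 + n*s*(n + s))
I = -288 (I = 6*((4*(-6))*2) = 6*(-24*2) = 6*(-48) = -288)
(I + M(3, 3))² = (-288 + (-3 + 3*3² + 3*3²))² = (-288 + (-3 + 3*9 + 3*9))² = (-288 + (-3 + 27 + 27))² = (-288 + 51)² = (-237)² = 56169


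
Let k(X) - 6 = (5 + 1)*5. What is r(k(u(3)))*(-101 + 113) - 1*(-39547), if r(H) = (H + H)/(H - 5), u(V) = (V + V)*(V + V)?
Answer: 1226821/31 ≈ 39575.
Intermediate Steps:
u(V) = 4*V² (u(V) = (2*V)*(2*V) = 4*V²)
k(X) = 36 (k(X) = 6 + (5 + 1)*5 = 6 + 6*5 = 6 + 30 = 36)
r(H) = 2*H/(-5 + H) (r(H) = (2*H)/(-5 + H) = 2*H/(-5 + H))
r(k(u(3)))*(-101 + 113) - 1*(-39547) = (2*36/(-5 + 36))*(-101 + 113) - 1*(-39547) = (2*36/31)*12 + 39547 = (2*36*(1/31))*12 + 39547 = (72/31)*12 + 39547 = 864/31 + 39547 = 1226821/31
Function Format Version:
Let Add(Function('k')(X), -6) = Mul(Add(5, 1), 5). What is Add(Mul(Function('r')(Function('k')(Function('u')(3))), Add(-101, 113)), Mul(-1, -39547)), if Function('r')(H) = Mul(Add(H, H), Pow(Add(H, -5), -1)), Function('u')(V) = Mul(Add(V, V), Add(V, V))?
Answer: Rational(1226821, 31) ≈ 39575.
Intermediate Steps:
Function('u')(V) = Mul(4, Pow(V, 2)) (Function('u')(V) = Mul(Mul(2, V), Mul(2, V)) = Mul(4, Pow(V, 2)))
Function('k')(X) = 36 (Function('k')(X) = Add(6, Mul(Add(5, 1), 5)) = Add(6, Mul(6, 5)) = Add(6, 30) = 36)
Function('r')(H) = Mul(2, H, Pow(Add(-5, H), -1)) (Function('r')(H) = Mul(Mul(2, H), Pow(Add(-5, H), -1)) = Mul(2, H, Pow(Add(-5, H), -1)))
Add(Mul(Function('r')(Function('k')(Function('u')(3))), Add(-101, 113)), Mul(-1, -39547)) = Add(Mul(Mul(2, 36, Pow(Add(-5, 36), -1)), Add(-101, 113)), Mul(-1, -39547)) = Add(Mul(Mul(2, 36, Pow(31, -1)), 12), 39547) = Add(Mul(Mul(2, 36, Rational(1, 31)), 12), 39547) = Add(Mul(Rational(72, 31), 12), 39547) = Add(Rational(864, 31), 39547) = Rational(1226821, 31)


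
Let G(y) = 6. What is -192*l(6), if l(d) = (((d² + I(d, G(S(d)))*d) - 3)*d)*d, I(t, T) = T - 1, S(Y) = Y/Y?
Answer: -435456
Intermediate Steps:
S(Y) = 1
I(t, T) = -1 + T
l(d) = d²*(-3 + d² + 5*d) (l(d) = (((d² + (-1 + 6)*d) - 3)*d)*d = (((d² + 5*d) - 3)*d)*d = ((-3 + d² + 5*d)*d)*d = (d*(-3 + d² + 5*d))*d = d²*(-3 + d² + 5*d))
-192*l(6) = -192*6²*(-3 + 6² + 5*6) = -192*36*(-3 + 36 + 30) = -192*36*63 = -192*2268 = -32*13608 = -435456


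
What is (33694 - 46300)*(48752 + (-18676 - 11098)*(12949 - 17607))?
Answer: -1748906570664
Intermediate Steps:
(33694 - 46300)*(48752 + (-18676 - 11098)*(12949 - 17607)) = -12606*(48752 - 29774*(-4658)) = -12606*(48752 + 138687292) = -12606*138736044 = -1748906570664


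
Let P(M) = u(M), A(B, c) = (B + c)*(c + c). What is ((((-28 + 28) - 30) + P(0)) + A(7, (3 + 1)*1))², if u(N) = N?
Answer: 3364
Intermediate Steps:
A(B, c) = 2*c*(B + c) (A(B, c) = (B + c)*(2*c) = 2*c*(B + c))
P(M) = M
((((-28 + 28) - 30) + P(0)) + A(7, (3 + 1)*1))² = ((((-28 + 28) - 30) + 0) + 2*((3 + 1)*1)*(7 + (3 + 1)*1))² = (((0 - 30) + 0) + 2*(4*1)*(7 + 4*1))² = ((-30 + 0) + 2*4*(7 + 4))² = (-30 + 2*4*11)² = (-30 + 88)² = 58² = 3364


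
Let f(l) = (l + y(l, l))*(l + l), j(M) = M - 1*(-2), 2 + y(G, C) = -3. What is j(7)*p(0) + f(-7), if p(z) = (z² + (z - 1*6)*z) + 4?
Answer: 204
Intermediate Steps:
y(G, C) = -5 (y(G, C) = -2 - 3 = -5)
j(M) = 2 + M (j(M) = M + 2 = 2 + M)
f(l) = 2*l*(-5 + l) (f(l) = (l - 5)*(l + l) = (-5 + l)*(2*l) = 2*l*(-5 + l))
p(z) = 4 + z² + z*(-6 + z) (p(z) = (z² + (z - 6)*z) + 4 = (z² + (-6 + z)*z) + 4 = (z² + z*(-6 + z)) + 4 = 4 + z² + z*(-6 + z))
j(7)*p(0) + f(-7) = (2 + 7)*(4 - 6*0 + 2*0²) + 2*(-7)*(-5 - 7) = 9*(4 + 0 + 2*0) + 2*(-7)*(-12) = 9*(4 + 0 + 0) + 168 = 9*4 + 168 = 36 + 168 = 204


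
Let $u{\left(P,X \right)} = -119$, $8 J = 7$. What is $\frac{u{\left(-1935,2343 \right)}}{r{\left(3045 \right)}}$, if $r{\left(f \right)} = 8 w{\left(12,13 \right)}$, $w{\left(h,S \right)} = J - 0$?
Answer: $-17$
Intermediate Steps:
$J = \frac{7}{8}$ ($J = \frac{1}{8} \cdot 7 = \frac{7}{8} \approx 0.875$)
$w{\left(h,S \right)} = \frac{7}{8}$ ($w{\left(h,S \right)} = \frac{7}{8} - 0 = \frac{7}{8} + 0 = \frac{7}{8}$)
$r{\left(f \right)} = 7$ ($r{\left(f \right)} = 8 \cdot \frac{7}{8} = 7$)
$\frac{u{\left(-1935,2343 \right)}}{r{\left(3045 \right)}} = - \frac{119}{7} = \left(-119\right) \frac{1}{7} = -17$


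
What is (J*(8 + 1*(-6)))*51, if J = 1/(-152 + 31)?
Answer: -102/121 ≈ -0.84298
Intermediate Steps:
J = -1/121 (J = 1/(-121) = -1/121 ≈ -0.0082645)
(J*(8 + 1*(-6)))*51 = -(8 + 1*(-6))/121*51 = -(8 - 6)/121*51 = -1/121*2*51 = -2/121*51 = -102/121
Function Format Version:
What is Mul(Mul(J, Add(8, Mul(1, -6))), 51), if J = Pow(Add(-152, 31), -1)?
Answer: Rational(-102, 121) ≈ -0.84298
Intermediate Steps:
J = Rational(-1, 121) (J = Pow(-121, -1) = Rational(-1, 121) ≈ -0.0082645)
Mul(Mul(J, Add(8, Mul(1, -6))), 51) = Mul(Mul(Rational(-1, 121), Add(8, Mul(1, -6))), 51) = Mul(Mul(Rational(-1, 121), Add(8, -6)), 51) = Mul(Mul(Rational(-1, 121), 2), 51) = Mul(Rational(-2, 121), 51) = Rational(-102, 121)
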